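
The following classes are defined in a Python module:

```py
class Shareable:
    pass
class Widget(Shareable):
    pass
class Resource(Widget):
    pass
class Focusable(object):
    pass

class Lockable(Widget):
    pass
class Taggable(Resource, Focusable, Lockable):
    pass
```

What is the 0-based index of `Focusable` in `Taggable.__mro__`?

L[Taggable] = Taggable + merge(L[Resource], L[Focusable], L[Lockable], [Resource Focusable Lockable])
  take Resource:  [Resource Widget Shareable object] + [Focusable object] + [Lockable Widget Shareable object] + [Resource Focusable Lockable]
  take Focusable:  [Widget Shareable object] + [Focusable object] + [Lockable Widget Shareable object] + [Focusable Lockable]
  take Lockable:  [Widget Shareable object] + [object] + [Lockable Widget Shareable object] + [Lockable]
  take Widget:  [Widget Shareable object] + [object] + [Widget Shareable object]
  take Shareable:  [Shareable object] + [object] + [Shareable object]
  take object:  [object] + [object] + [object]
MRO: Taggable Resource Focusable Lockable Widget Shareable object
Focusable sits at index 2.

2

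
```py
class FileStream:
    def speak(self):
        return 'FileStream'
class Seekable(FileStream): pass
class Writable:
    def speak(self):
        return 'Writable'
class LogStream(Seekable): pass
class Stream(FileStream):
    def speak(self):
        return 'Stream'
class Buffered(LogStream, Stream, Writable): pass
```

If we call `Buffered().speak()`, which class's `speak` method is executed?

L[Buffered] = Buffered + merge(L[LogStream], L[Stream], L[Writable], [LogStream Stream Writable])
  take LogStream:  [LogStream Seekable FileStream object] + [Stream FileStream object] + [Writable object] + [LogStream Stream Writable]
  take Seekable:  [Seekable FileStream object] + [Stream FileStream object] + [Writable object] + [Stream Writable]
  take Stream:  [FileStream object] + [Stream FileStream object] + [Writable object] + [Stream Writable]
  take FileStream:  [FileStream object] + [FileStream object] + [Writable object] + [Writable]
  take Writable:  [object] + [object] + [Writable object] + [Writable]
  take object:  [object] + [object] + [object]
MRO: Buffered LogStream Seekable Stream FileStream Writable object
speak is defined in: FileStream, Stream, Writable. First along the MRO is Stream.

Stream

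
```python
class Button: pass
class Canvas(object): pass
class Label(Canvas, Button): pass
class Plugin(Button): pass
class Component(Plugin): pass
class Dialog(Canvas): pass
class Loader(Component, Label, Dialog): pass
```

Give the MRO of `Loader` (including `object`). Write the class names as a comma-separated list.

Loader, Component, Plugin, Label, Dialog, Canvas, Button, object

L[Loader] = Loader + merge(L[Component], L[Label], L[Dialog], [Component Label Dialog])
  take Component:  [Component Plugin Button object] + [Label Canvas Button object] + [Dialog Canvas object] + [Component Label Dialog]
  take Plugin:  [Plugin Button object] + [Label Canvas Button object] + [Dialog Canvas object] + [Label Dialog]
  take Label:  [Button object] + [Label Canvas Button object] + [Dialog Canvas object] + [Label Dialog]
  take Dialog:  [Button object] + [Canvas Button object] + [Dialog Canvas object] + [Dialog]
  take Canvas:  [Button object] + [Canvas Button object] + [Canvas object]
  take Button:  [Button object] + [Button object] + [object]
  take object:  [object] + [object] + [object]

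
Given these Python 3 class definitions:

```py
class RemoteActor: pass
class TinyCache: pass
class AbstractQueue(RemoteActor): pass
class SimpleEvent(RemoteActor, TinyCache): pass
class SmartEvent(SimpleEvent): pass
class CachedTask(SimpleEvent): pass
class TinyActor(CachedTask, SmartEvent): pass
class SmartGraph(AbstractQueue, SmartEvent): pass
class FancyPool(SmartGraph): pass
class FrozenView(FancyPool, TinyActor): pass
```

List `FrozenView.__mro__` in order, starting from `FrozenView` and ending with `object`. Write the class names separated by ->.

L[FrozenView] = FrozenView + merge(L[FancyPool], L[TinyActor], [FancyPool TinyActor])
  take FancyPool:  [FancyPool SmartGraph AbstractQueue SmartEvent SimpleEvent RemoteActor TinyCache object] + [TinyActor CachedTask SmartEvent SimpleEvent RemoteActor TinyCache object] + [FancyPool TinyActor]
  take SmartGraph:  [SmartGraph AbstractQueue SmartEvent SimpleEvent RemoteActor TinyCache object] + [TinyActor CachedTask SmartEvent SimpleEvent RemoteActor TinyCache object] + [TinyActor]
  take AbstractQueue:  [AbstractQueue SmartEvent SimpleEvent RemoteActor TinyCache object] + [TinyActor CachedTask SmartEvent SimpleEvent RemoteActor TinyCache object] + [TinyActor]
  take TinyActor:  [SmartEvent SimpleEvent RemoteActor TinyCache object] + [TinyActor CachedTask SmartEvent SimpleEvent RemoteActor TinyCache object] + [TinyActor]
  take CachedTask:  [SmartEvent SimpleEvent RemoteActor TinyCache object] + [CachedTask SmartEvent SimpleEvent RemoteActor TinyCache object]
  take SmartEvent:  [SmartEvent SimpleEvent RemoteActor TinyCache object] + [SmartEvent SimpleEvent RemoteActor TinyCache object]
  take SimpleEvent:  [SimpleEvent RemoteActor TinyCache object] + [SimpleEvent RemoteActor TinyCache object]
  take RemoteActor:  [RemoteActor TinyCache object] + [RemoteActor TinyCache object]
  take TinyCache:  [TinyCache object] + [TinyCache object]
  take object:  [object] + [object]

FrozenView -> FancyPool -> SmartGraph -> AbstractQueue -> TinyActor -> CachedTask -> SmartEvent -> SimpleEvent -> RemoteActor -> TinyCache -> object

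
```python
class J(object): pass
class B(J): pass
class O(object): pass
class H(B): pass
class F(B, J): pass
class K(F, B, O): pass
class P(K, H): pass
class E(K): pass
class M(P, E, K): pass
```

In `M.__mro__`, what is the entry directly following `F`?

L[M] = M + merge(L[P], L[E], L[K], [P E K])
  take P:  [P K F H B J O object] + [E K F B J O object] + [K F B J O object] + [P E K]
  take E:  [K F H B J O object] + [E K F B J O object] + [K F B J O object] + [E K]
  take K:  [K F H B J O object] + [K F B J O object] + [K F B J O object] + [K]
  take F:  [F H B J O object] + [F B J O object] + [F B J O object]
  take H:  [H B J O object] + [B J O object] + [B J O object]
  take B:  [B J O object] + [B J O object] + [B J O object]
  take J:  [J O object] + [J O object] + [J O object]
  take O:  [O object] + [O object] + [O object]
  take object:  [object] + [object] + [object]
MRO: M P E K F H B J O object
F is at position 4; next is H.

H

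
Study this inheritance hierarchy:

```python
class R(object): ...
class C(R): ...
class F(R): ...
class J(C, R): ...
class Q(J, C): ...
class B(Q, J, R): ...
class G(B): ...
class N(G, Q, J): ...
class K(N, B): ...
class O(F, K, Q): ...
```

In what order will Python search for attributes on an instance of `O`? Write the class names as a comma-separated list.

O, F, K, N, G, B, Q, J, C, R, object

L[O] = O + merge(L[F], L[K], L[Q], [F K Q])
  take F:  [F R object] + [K N G B Q J C R object] + [Q J C R object] + [F K Q]
  take K:  [R object] + [K N G B Q J C R object] + [Q J C R object] + [K Q]
  take N:  [R object] + [N G B Q J C R object] + [Q J C R object] + [Q]
  take G:  [R object] + [G B Q J C R object] + [Q J C R object] + [Q]
  take B:  [R object] + [B Q J C R object] + [Q J C R object] + [Q]
  take Q:  [R object] + [Q J C R object] + [Q J C R object] + [Q]
  take J:  [R object] + [J C R object] + [J C R object]
  take C:  [R object] + [C R object] + [C R object]
  take R:  [R object] + [R object] + [R object]
  take object:  [object] + [object] + [object]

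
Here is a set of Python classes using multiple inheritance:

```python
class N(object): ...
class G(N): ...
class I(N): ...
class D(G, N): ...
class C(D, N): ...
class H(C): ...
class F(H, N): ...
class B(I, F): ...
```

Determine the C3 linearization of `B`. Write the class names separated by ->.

B -> I -> F -> H -> C -> D -> G -> N -> object

L[B] = B + merge(L[I], L[F], [I F])
  take I:  [I N object] + [F H C D G N object] + [I F]
  take F:  [N object] + [F H C D G N object] + [F]
  take H:  [N object] + [H C D G N object]
  take C:  [N object] + [C D G N object]
  take D:  [N object] + [D G N object]
  take G:  [N object] + [G N object]
  take N:  [N object] + [N object]
  take object:  [object] + [object]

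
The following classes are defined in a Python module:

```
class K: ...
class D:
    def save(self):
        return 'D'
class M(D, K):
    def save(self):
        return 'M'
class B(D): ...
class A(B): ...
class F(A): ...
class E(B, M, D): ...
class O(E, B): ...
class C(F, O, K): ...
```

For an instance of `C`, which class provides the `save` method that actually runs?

M

L[C] = C + merge(L[F], L[O], L[K], [F O K])
  take F:  [F A B D object] + [O E B M D K object] + [K object] + [F O K]
  take A:  [A B D object] + [O E B M D K object] + [K object] + [O K]
  take O:  [B D object] + [O E B M D K object] + [K object] + [O K]
  take E:  [B D object] + [E B M D K object] + [K object] + [K]
  take B:  [B D object] + [B M D K object] + [K object] + [K]
  take M:  [D object] + [M D K object] + [K object] + [K]
  take D:  [D object] + [D K object] + [K object] + [K]
  take K:  [object] + [K object] + [K object] + [K]
  take object:  [object] + [object] + [object]
MRO: C F A O E B M D K object
save is defined in: D, M. First along the MRO is M.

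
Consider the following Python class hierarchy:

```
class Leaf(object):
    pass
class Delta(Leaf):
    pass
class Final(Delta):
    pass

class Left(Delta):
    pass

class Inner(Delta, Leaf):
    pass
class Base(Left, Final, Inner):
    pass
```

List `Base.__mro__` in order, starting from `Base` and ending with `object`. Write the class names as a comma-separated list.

L[Base] = Base + merge(L[Left], L[Final], L[Inner], [Left Final Inner])
  take Left:  [Left Delta Leaf object] + [Final Delta Leaf object] + [Inner Delta Leaf object] + [Left Final Inner]
  take Final:  [Delta Leaf object] + [Final Delta Leaf object] + [Inner Delta Leaf object] + [Final Inner]
  take Inner:  [Delta Leaf object] + [Delta Leaf object] + [Inner Delta Leaf object] + [Inner]
  take Delta:  [Delta Leaf object] + [Delta Leaf object] + [Delta Leaf object]
  take Leaf:  [Leaf object] + [Leaf object] + [Leaf object]
  take object:  [object] + [object] + [object]

Base, Left, Final, Inner, Delta, Leaf, object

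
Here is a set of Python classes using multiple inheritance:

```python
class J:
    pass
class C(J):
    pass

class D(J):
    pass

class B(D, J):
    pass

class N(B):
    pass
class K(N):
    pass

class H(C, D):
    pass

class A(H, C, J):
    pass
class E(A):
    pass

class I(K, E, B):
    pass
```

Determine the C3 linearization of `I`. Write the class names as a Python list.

[I, K, N, E, B, A, H, C, D, J, object]

L[I] = I + merge(L[K], L[E], L[B], [K E B])
  take K:  [K N B D J object] + [E A H C D J object] + [B D J object] + [K E B]
  take N:  [N B D J object] + [E A H C D J object] + [B D J object] + [E B]
  take E:  [B D J object] + [E A H C D J object] + [B D J object] + [E B]
  take B:  [B D J object] + [A H C D J object] + [B D J object] + [B]
  take A:  [D J object] + [A H C D J object] + [D J object]
  take H:  [D J object] + [H C D J object] + [D J object]
  take C:  [D J object] + [C D J object] + [D J object]
  take D:  [D J object] + [D J object] + [D J object]
  take J:  [J object] + [J object] + [J object]
  take object:  [object] + [object] + [object]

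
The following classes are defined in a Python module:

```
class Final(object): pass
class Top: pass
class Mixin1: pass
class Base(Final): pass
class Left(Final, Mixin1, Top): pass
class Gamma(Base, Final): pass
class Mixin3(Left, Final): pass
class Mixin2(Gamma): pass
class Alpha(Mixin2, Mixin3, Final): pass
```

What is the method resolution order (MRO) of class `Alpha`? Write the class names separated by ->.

L[Alpha] = Alpha + merge(L[Mixin2], L[Mixin3], L[Final], [Mixin2 Mixin3 Final])
  take Mixin2:  [Mixin2 Gamma Base Final object] + [Mixin3 Left Final Mixin1 Top object] + [Final object] + [Mixin2 Mixin3 Final]
  take Gamma:  [Gamma Base Final object] + [Mixin3 Left Final Mixin1 Top object] + [Final object] + [Mixin3 Final]
  take Base:  [Base Final object] + [Mixin3 Left Final Mixin1 Top object] + [Final object] + [Mixin3 Final]
  take Mixin3:  [Final object] + [Mixin3 Left Final Mixin1 Top object] + [Final object] + [Mixin3 Final]
  take Left:  [Final object] + [Left Final Mixin1 Top object] + [Final object] + [Final]
  take Final:  [Final object] + [Final Mixin1 Top object] + [Final object] + [Final]
  take Mixin1:  [object] + [Mixin1 Top object] + [object]
  take Top:  [object] + [Top object] + [object]
  take object:  [object] + [object] + [object]

Alpha -> Mixin2 -> Gamma -> Base -> Mixin3 -> Left -> Final -> Mixin1 -> Top -> object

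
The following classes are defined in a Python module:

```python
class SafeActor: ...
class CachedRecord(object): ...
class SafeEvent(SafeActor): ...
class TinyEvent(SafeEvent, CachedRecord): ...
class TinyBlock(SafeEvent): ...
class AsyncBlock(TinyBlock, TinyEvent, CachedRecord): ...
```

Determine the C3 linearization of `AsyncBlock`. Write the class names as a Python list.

L[AsyncBlock] = AsyncBlock + merge(L[TinyBlock], L[TinyEvent], L[CachedRecord], [TinyBlock TinyEvent CachedRecord])
  take TinyBlock:  [TinyBlock SafeEvent SafeActor object] + [TinyEvent SafeEvent SafeActor CachedRecord object] + [CachedRecord object] + [TinyBlock TinyEvent CachedRecord]
  take TinyEvent:  [SafeEvent SafeActor object] + [TinyEvent SafeEvent SafeActor CachedRecord object] + [CachedRecord object] + [TinyEvent CachedRecord]
  take SafeEvent:  [SafeEvent SafeActor object] + [SafeEvent SafeActor CachedRecord object] + [CachedRecord object] + [CachedRecord]
  take SafeActor:  [SafeActor object] + [SafeActor CachedRecord object] + [CachedRecord object] + [CachedRecord]
  take CachedRecord:  [object] + [CachedRecord object] + [CachedRecord object] + [CachedRecord]
  take object:  [object] + [object] + [object]

[AsyncBlock, TinyBlock, TinyEvent, SafeEvent, SafeActor, CachedRecord, object]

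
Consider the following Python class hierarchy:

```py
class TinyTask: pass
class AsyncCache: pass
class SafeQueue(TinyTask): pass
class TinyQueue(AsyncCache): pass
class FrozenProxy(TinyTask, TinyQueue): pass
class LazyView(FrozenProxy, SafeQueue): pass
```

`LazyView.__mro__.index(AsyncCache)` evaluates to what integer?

5

L[LazyView] = LazyView + merge(L[FrozenProxy], L[SafeQueue], [FrozenProxy SafeQueue])
  take FrozenProxy:  [FrozenProxy TinyTask TinyQueue AsyncCache object] + [SafeQueue TinyTask object] + [FrozenProxy SafeQueue]
  take SafeQueue:  [TinyTask TinyQueue AsyncCache object] + [SafeQueue TinyTask object] + [SafeQueue]
  take TinyTask:  [TinyTask TinyQueue AsyncCache object] + [TinyTask object]
  take TinyQueue:  [TinyQueue AsyncCache object] + [object]
  take AsyncCache:  [AsyncCache object] + [object]
  take object:  [object] + [object]
MRO: LazyView FrozenProxy SafeQueue TinyTask TinyQueue AsyncCache object
AsyncCache sits at index 5.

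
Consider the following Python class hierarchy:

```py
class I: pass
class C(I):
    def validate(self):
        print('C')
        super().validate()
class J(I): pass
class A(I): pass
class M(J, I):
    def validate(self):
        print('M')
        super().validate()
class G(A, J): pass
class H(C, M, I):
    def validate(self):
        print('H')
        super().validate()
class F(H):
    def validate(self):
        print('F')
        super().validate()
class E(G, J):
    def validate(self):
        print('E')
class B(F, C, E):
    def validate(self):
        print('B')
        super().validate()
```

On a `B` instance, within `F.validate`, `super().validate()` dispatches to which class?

L[B] = B + merge(L[F], L[C], L[E], [F C E])
  take F:  [F H C M J I object] + [C I object] + [E G A J I object] + [F C E]
  take H:  [H C M J I object] + [C I object] + [E G A J I object] + [C E]
  take C:  [C M J I object] + [C I object] + [E G A J I object] + [C E]
  take M:  [M J I object] + [I object] + [E G A J I object] + [E]
  take E:  [J I object] + [I object] + [E G A J I object] + [E]
  take G:  [J I object] + [I object] + [G A J I object]
  take A:  [J I object] + [I object] + [A J I object]
  take J:  [J I object] + [I object] + [J I object]
  take I:  [I object] + [I object] + [I object]
  take object:  [object] + [object] + [object]
MRO: B F H C M E G A J I object
super() in F.validate on a B instance goes to the class after F in B's MRO: H.

H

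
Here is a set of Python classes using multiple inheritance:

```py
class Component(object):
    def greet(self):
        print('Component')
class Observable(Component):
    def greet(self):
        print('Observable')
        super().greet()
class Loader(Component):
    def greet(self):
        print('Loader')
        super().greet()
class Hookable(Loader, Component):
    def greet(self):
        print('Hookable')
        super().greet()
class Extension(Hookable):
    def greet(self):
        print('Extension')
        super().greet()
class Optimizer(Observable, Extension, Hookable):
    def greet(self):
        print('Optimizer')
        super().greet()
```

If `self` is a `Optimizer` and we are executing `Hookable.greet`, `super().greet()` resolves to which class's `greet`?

L[Optimizer] = Optimizer + merge(L[Observable], L[Extension], L[Hookable], [Observable Extension Hookable])
  take Observable:  [Observable Component object] + [Extension Hookable Loader Component object] + [Hookable Loader Component object] + [Observable Extension Hookable]
  take Extension:  [Component object] + [Extension Hookable Loader Component object] + [Hookable Loader Component object] + [Extension Hookable]
  take Hookable:  [Component object] + [Hookable Loader Component object] + [Hookable Loader Component object] + [Hookable]
  take Loader:  [Component object] + [Loader Component object] + [Loader Component object]
  take Component:  [Component object] + [Component object] + [Component object]
  take object:  [object] + [object] + [object]
MRO: Optimizer Observable Extension Hookable Loader Component object
super() in Hookable.greet on a Optimizer instance goes to the class after Hookable in Optimizer's MRO: Loader.

Loader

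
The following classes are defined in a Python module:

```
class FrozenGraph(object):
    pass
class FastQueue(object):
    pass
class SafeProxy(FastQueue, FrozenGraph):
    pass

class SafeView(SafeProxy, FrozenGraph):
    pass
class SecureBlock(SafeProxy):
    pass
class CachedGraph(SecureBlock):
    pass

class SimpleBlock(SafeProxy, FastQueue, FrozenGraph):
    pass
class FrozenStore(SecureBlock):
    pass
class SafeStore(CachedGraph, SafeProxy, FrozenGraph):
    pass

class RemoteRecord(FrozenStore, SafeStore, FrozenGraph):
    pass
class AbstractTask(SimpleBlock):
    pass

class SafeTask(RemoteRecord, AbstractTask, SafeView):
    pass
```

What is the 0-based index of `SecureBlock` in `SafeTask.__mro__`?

5

L[SafeTask] = SafeTask + merge(L[RemoteRecord], L[AbstractTask], L[SafeView], [RemoteRecord AbstractTask SafeView])
  take RemoteRecord:  [RemoteRecord FrozenStore SafeStore CachedGraph SecureBlock SafeProxy FastQueue FrozenGraph object] + [AbstractTask SimpleBlock SafeProxy FastQueue FrozenGraph object] + [SafeView SafeProxy FastQueue FrozenGraph object] + [RemoteRecord AbstractTask SafeView]
  take FrozenStore:  [FrozenStore SafeStore CachedGraph SecureBlock SafeProxy FastQueue FrozenGraph object] + [AbstractTask SimpleBlock SafeProxy FastQueue FrozenGraph object] + [SafeView SafeProxy FastQueue FrozenGraph object] + [AbstractTask SafeView]
  take SafeStore:  [SafeStore CachedGraph SecureBlock SafeProxy FastQueue FrozenGraph object] + [AbstractTask SimpleBlock SafeProxy FastQueue FrozenGraph object] + [SafeView SafeProxy FastQueue FrozenGraph object] + [AbstractTask SafeView]
  take CachedGraph:  [CachedGraph SecureBlock SafeProxy FastQueue FrozenGraph object] + [AbstractTask SimpleBlock SafeProxy FastQueue FrozenGraph object] + [SafeView SafeProxy FastQueue FrozenGraph object] + [AbstractTask SafeView]
  take SecureBlock:  [SecureBlock SafeProxy FastQueue FrozenGraph object] + [AbstractTask SimpleBlock SafeProxy FastQueue FrozenGraph object] + [SafeView SafeProxy FastQueue FrozenGraph object] + [AbstractTask SafeView]
  take AbstractTask:  [SafeProxy FastQueue FrozenGraph object] + [AbstractTask SimpleBlock SafeProxy FastQueue FrozenGraph object] + [SafeView SafeProxy FastQueue FrozenGraph object] + [AbstractTask SafeView]
  take SimpleBlock:  [SafeProxy FastQueue FrozenGraph object] + [SimpleBlock SafeProxy FastQueue FrozenGraph object] + [SafeView SafeProxy FastQueue FrozenGraph object] + [SafeView]
  take SafeView:  [SafeProxy FastQueue FrozenGraph object] + [SafeProxy FastQueue FrozenGraph object] + [SafeView SafeProxy FastQueue FrozenGraph object] + [SafeView]
  take SafeProxy:  [SafeProxy FastQueue FrozenGraph object] + [SafeProxy FastQueue FrozenGraph object] + [SafeProxy FastQueue FrozenGraph object]
  take FastQueue:  [FastQueue FrozenGraph object] + [FastQueue FrozenGraph object] + [FastQueue FrozenGraph object]
  take FrozenGraph:  [FrozenGraph object] + [FrozenGraph object] + [FrozenGraph object]
  take object:  [object] + [object] + [object]
MRO: SafeTask RemoteRecord FrozenStore SafeStore CachedGraph SecureBlock AbstractTask SimpleBlock SafeView SafeProxy FastQueue FrozenGraph object
SecureBlock sits at index 5.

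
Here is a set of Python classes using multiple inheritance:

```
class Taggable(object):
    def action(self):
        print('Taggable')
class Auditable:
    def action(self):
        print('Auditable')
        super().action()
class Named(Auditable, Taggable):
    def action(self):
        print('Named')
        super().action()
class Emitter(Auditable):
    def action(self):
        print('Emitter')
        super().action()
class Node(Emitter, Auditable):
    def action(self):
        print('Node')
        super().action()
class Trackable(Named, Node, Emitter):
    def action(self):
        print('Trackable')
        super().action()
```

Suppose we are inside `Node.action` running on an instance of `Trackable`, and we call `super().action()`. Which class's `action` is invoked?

L[Trackable] = Trackable + merge(L[Named], L[Node], L[Emitter], [Named Node Emitter])
  take Named:  [Named Auditable Taggable object] + [Node Emitter Auditable object] + [Emitter Auditable object] + [Named Node Emitter]
  take Node:  [Auditable Taggable object] + [Node Emitter Auditable object] + [Emitter Auditable object] + [Node Emitter]
  take Emitter:  [Auditable Taggable object] + [Emitter Auditable object] + [Emitter Auditable object] + [Emitter]
  take Auditable:  [Auditable Taggable object] + [Auditable object] + [Auditable object]
  take Taggable:  [Taggable object] + [object] + [object]
  take object:  [object] + [object] + [object]
MRO: Trackable Named Node Emitter Auditable Taggable object
super() in Node.action on a Trackable instance goes to the class after Node in Trackable's MRO: Emitter.

Emitter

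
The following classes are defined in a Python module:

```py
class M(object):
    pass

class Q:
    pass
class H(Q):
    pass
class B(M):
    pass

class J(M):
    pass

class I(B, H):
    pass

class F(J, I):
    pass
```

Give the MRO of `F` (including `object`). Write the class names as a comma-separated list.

L[F] = F + merge(L[J], L[I], [J I])
  take J:  [J M object] + [I B M H Q object] + [J I]
  take I:  [M object] + [I B M H Q object] + [I]
  take B:  [M object] + [B M H Q object]
  take M:  [M object] + [M H Q object]
  take H:  [object] + [H Q object]
  take Q:  [object] + [Q object]
  take object:  [object] + [object]

F, J, I, B, M, H, Q, object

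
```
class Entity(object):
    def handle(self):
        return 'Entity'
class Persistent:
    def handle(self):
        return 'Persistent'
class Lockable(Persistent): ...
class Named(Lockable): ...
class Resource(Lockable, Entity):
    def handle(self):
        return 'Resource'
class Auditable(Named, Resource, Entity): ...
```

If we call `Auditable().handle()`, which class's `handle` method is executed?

Resource

L[Auditable] = Auditable + merge(L[Named], L[Resource], L[Entity], [Named Resource Entity])
  take Named:  [Named Lockable Persistent object] + [Resource Lockable Persistent Entity object] + [Entity object] + [Named Resource Entity]
  take Resource:  [Lockable Persistent object] + [Resource Lockable Persistent Entity object] + [Entity object] + [Resource Entity]
  take Lockable:  [Lockable Persistent object] + [Lockable Persistent Entity object] + [Entity object] + [Entity]
  take Persistent:  [Persistent object] + [Persistent Entity object] + [Entity object] + [Entity]
  take Entity:  [object] + [Entity object] + [Entity object] + [Entity]
  take object:  [object] + [object] + [object]
MRO: Auditable Named Resource Lockable Persistent Entity object
handle is defined in: Entity, Persistent, Resource. First along the MRO is Resource.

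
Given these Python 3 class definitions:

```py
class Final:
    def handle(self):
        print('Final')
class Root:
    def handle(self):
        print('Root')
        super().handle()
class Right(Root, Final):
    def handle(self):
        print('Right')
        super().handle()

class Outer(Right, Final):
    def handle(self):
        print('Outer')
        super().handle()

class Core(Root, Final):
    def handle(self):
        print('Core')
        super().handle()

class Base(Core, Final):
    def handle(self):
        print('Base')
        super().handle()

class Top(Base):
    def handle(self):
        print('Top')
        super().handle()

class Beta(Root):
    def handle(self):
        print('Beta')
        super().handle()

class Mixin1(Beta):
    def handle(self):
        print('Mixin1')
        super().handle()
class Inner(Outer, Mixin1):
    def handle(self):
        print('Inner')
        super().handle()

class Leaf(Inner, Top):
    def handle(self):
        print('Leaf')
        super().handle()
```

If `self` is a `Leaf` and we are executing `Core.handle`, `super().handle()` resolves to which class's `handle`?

Root

L[Leaf] = Leaf + merge(L[Inner], L[Top], [Inner Top])
  take Inner:  [Inner Outer Right Mixin1 Beta Root Final object] + [Top Base Core Root Final object] + [Inner Top]
  take Outer:  [Outer Right Mixin1 Beta Root Final object] + [Top Base Core Root Final object] + [Top]
  take Right:  [Right Mixin1 Beta Root Final object] + [Top Base Core Root Final object] + [Top]
  take Mixin1:  [Mixin1 Beta Root Final object] + [Top Base Core Root Final object] + [Top]
  take Beta:  [Beta Root Final object] + [Top Base Core Root Final object] + [Top]
  take Top:  [Root Final object] + [Top Base Core Root Final object] + [Top]
  take Base:  [Root Final object] + [Base Core Root Final object]
  take Core:  [Root Final object] + [Core Root Final object]
  take Root:  [Root Final object] + [Root Final object]
  take Final:  [Final object] + [Final object]
  take object:  [object] + [object]
MRO: Leaf Inner Outer Right Mixin1 Beta Top Base Core Root Final object
super() in Core.handle on a Leaf instance goes to the class after Core in Leaf's MRO: Root.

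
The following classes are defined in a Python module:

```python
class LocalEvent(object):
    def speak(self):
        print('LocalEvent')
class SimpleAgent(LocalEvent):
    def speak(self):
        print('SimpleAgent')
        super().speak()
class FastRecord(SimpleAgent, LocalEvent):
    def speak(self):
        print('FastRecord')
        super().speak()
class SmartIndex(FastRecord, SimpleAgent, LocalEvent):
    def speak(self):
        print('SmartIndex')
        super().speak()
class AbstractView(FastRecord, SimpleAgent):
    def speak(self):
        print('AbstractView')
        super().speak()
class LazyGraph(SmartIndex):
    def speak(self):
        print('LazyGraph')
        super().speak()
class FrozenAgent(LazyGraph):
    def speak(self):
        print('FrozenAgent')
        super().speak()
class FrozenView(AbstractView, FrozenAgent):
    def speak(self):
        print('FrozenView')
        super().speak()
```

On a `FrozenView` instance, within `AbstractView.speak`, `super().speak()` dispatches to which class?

FrozenAgent

L[FrozenView] = FrozenView + merge(L[AbstractView], L[FrozenAgent], [AbstractView FrozenAgent])
  take AbstractView:  [AbstractView FastRecord SimpleAgent LocalEvent object] + [FrozenAgent LazyGraph SmartIndex FastRecord SimpleAgent LocalEvent object] + [AbstractView FrozenAgent]
  take FrozenAgent:  [FastRecord SimpleAgent LocalEvent object] + [FrozenAgent LazyGraph SmartIndex FastRecord SimpleAgent LocalEvent object] + [FrozenAgent]
  take LazyGraph:  [FastRecord SimpleAgent LocalEvent object] + [LazyGraph SmartIndex FastRecord SimpleAgent LocalEvent object]
  take SmartIndex:  [FastRecord SimpleAgent LocalEvent object] + [SmartIndex FastRecord SimpleAgent LocalEvent object]
  take FastRecord:  [FastRecord SimpleAgent LocalEvent object] + [FastRecord SimpleAgent LocalEvent object]
  take SimpleAgent:  [SimpleAgent LocalEvent object] + [SimpleAgent LocalEvent object]
  take LocalEvent:  [LocalEvent object] + [LocalEvent object]
  take object:  [object] + [object]
MRO: FrozenView AbstractView FrozenAgent LazyGraph SmartIndex FastRecord SimpleAgent LocalEvent object
super() in AbstractView.speak on a FrozenView instance goes to the class after AbstractView in FrozenView's MRO: FrozenAgent.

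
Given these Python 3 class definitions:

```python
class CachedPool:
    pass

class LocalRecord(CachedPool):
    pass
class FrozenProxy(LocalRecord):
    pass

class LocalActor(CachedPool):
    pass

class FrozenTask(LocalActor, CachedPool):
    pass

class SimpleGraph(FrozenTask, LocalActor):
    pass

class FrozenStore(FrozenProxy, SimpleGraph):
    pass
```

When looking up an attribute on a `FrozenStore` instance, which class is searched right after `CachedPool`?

L[FrozenStore] = FrozenStore + merge(L[FrozenProxy], L[SimpleGraph], [FrozenProxy SimpleGraph])
  take FrozenProxy:  [FrozenProxy LocalRecord CachedPool object] + [SimpleGraph FrozenTask LocalActor CachedPool object] + [FrozenProxy SimpleGraph]
  take LocalRecord:  [LocalRecord CachedPool object] + [SimpleGraph FrozenTask LocalActor CachedPool object] + [SimpleGraph]
  take SimpleGraph:  [CachedPool object] + [SimpleGraph FrozenTask LocalActor CachedPool object] + [SimpleGraph]
  take FrozenTask:  [CachedPool object] + [FrozenTask LocalActor CachedPool object]
  take LocalActor:  [CachedPool object] + [LocalActor CachedPool object]
  take CachedPool:  [CachedPool object] + [CachedPool object]
  take object:  [object] + [object]
MRO: FrozenStore FrozenProxy LocalRecord SimpleGraph FrozenTask LocalActor CachedPool object
CachedPool is at position 6; next is object.

object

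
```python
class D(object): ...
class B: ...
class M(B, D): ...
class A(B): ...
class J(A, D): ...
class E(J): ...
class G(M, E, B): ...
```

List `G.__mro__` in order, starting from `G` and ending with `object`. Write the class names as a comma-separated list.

L[G] = G + merge(L[M], L[E], L[B], [M E B])
  take M:  [M B D object] + [E J A B D object] + [B object] + [M E B]
  take E:  [B D object] + [E J A B D object] + [B object] + [E B]
  take J:  [B D object] + [J A B D object] + [B object] + [B]
  take A:  [B D object] + [A B D object] + [B object] + [B]
  take B:  [B D object] + [B D object] + [B object] + [B]
  take D:  [D object] + [D object] + [object]
  take object:  [object] + [object] + [object]

G, M, E, J, A, B, D, object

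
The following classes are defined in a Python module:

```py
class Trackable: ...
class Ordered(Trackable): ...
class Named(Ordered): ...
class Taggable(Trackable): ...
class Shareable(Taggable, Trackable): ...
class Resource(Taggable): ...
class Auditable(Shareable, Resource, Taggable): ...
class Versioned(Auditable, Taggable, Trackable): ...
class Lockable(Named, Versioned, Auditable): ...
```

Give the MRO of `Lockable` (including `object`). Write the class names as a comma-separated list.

Lockable, Named, Ordered, Versioned, Auditable, Shareable, Resource, Taggable, Trackable, object

L[Lockable] = Lockable + merge(L[Named], L[Versioned], L[Auditable], [Named Versioned Auditable])
  take Named:  [Named Ordered Trackable object] + [Versioned Auditable Shareable Resource Taggable Trackable object] + [Auditable Shareable Resource Taggable Trackable object] + [Named Versioned Auditable]
  take Ordered:  [Ordered Trackable object] + [Versioned Auditable Shareable Resource Taggable Trackable object] + [Auditable Shareable Resource Taggable Trackable object] + [Versioned Auditable]
  take Versioned:  [Trackable object] + [Versioned Auditable Shareable Resource Taggable Trackable object] + [Auditable Shareable Resource Taggable Trackable object] + [Versioned Auditable]
  take Auditable:  [Trackable object] + [Auditable Shareable Resource Taggable Trackable object] + [Auditable Shareable Resource Taggable Trackable object] + [Auditable]
  take Shareable:  [Trackable object] + [Shareable Resource Taggable Trackable object] + [Shareable Resource Taggable Trackable object]
  take Resource:  [Trackable object] + [Resource Taggable Trackable object] + [Resource Taggable Trackable object]
  take Taggable:  [Trackable object] + [Taggable Trackable object] + [Taggable Trackable object]
  take Trackable:  [Trackable object] + [Trackable object] + [Trackable object]
  take object:  [object] + [object] + [object]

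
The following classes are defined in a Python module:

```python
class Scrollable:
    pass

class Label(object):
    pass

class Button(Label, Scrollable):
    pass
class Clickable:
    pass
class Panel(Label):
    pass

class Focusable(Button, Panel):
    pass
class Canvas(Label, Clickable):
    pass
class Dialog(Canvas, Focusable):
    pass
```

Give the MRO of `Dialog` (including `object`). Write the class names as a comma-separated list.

Dialog, Canvas, Focusable, Button, Panel, Label, Clickable, Scrollable, object

L[Dialog] = Dialog + merge(L[Canvas], L[Focusable], [Canvas Focusable])
  take Canvas:  [Canvas Label Clickable object] + [Focusable Button Panel Label Scrollable object] + [Canvas Focusable]
  take Focusable:  [Label Clickable object] + [Focusable Button Panel Label Scrollable object] + [Focusable]
  take Button:  [Label Clickable object] + [Button Panel Label Scrollable object]
  take Panel:  [Label Clickable object] + [Panel Label Scrollable object]
  take Label:  [Label Clickable object] + [Label Scrollable object]
  take Clickable:  [Clickable object] + [Scrollable object]
  take Scrollable:  [object] + [Scrollable object]
  take object:  [object] + [object]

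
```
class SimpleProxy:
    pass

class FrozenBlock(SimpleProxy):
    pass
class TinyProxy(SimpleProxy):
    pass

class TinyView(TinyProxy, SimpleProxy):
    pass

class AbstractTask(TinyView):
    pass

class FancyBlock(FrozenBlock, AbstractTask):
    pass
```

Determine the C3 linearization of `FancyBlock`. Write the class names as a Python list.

[FancyBlock, FrozenBlock, AbstractTask, TinyView, TinyProxy, SimpleProxy, object]

L[FancyBlock] = FancyBlock + merge(L[FrozenBlock], L[AbstractTask], [FrozenBlock AbstractTask])
  take FrozenBlock:  [FrozenBlock SimpleProxy object] + [AbstractTask TinyView TinyProxy SimpleProxy object] + [FrozenBlock AbstractTask]
  take AbstractTask:  [SimpleProxy object] + [AbstractTask TinyView TinyProxy SimpleProxy object] + [AbstractTask]
  take TinyView:  [SimpleProxy object] + [TinyView TinyProxy SimpleProxy object]
  take TinyProxy:  [SimpleProxy object] + [TinyProxy SimpleProxy object]
  take SimpleProxy:  [SimpleProxy object] + [SimpleProxy object]
  take object:  [object] + [object]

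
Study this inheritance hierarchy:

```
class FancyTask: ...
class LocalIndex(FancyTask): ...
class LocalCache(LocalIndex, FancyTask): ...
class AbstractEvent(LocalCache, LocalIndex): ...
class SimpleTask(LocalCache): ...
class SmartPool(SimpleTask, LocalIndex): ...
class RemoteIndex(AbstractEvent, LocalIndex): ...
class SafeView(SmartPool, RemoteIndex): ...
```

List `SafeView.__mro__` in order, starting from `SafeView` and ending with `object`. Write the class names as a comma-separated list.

SafeView, SmartPool, SimpleTask, RemoteIndex, AbstractEvent, LocalCache, LocalIndex, FancyTask, object

L[SafeView] = SafeView + merge(L[SmartPool], L[RemoteIndex], [SmartPool RemoteIndex])
  take SmartPool:  [SmartPool SimpleTask LocalCache LocalIndex FancyTask object] + [RemoteIndex AbstractEvent LocalCache LocalIndex FancyTask object] + [SmartPool RemoteIndex]
  take SimpleTask:  [SimpleTask LocalCache LocalIndex FancyTask object] + [RemoteIndex AbstractEvent LocalCache LocalIndex FancyTask object] + [RemoteIndex]
  take RemoteIndex:  [LocalCache LocalIndex FancyTask object] + [RemoteIndex AbstractEvent LocalCache LocalIndex FancyTask object] + [RemoteIndex]
  take AbstractEvent:  [LocalCache LocalIndex FancyTask object] + [AbstractEvent LocalCache LocalIndex FancyTask object]
  take LocalCache:  [LocalCache LocalIndex FancyTask object] + [LocalCache LocalIndex FancyTask object]
  take LocalIndex:  [LocalIndex FancyTask object] + [LocalIndex FancyTask object]
  take FancyTask:  [FancyTask object] + [FancyTask object]
  take object:  [object] + [object]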